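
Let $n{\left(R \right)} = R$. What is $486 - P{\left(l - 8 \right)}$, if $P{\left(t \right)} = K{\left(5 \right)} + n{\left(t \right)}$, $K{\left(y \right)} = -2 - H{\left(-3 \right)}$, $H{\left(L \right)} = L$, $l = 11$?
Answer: $482$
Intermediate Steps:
$K{\left(y \right)} = 1$ ($K{\left(y \right)} = -2 - -3 = -2 + 3 = 1$)
$P{\left(t \right)} = 1 + t$
$486 - P{\left(l - 8 \right)} = 486 - \left(1 + \left(11 - 8\right)\right) = 486 - \left(1 + 3\right) = 486 - 4 = 482$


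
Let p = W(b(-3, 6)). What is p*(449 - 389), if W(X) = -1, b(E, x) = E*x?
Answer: -60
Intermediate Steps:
p = -1
p*(449 - 389) = -(449 - 389) = -1*60 = -60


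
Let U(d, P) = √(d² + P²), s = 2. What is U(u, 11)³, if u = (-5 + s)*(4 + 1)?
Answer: 346*√346 ≈ 6436.0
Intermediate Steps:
u = -15 (u = (-5 + 2)*(4 + 1) = -3*5 = -15)
U(d, P) = √(P² + d²)
U(u, 11)³ = (√(11² + (-15)²))³ = (√(121 + 225))³ = (√346)³ = 346*√346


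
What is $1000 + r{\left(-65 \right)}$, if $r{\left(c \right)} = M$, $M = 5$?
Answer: $1005$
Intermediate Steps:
$r{\left(c \right)} = 5$
$1000 + r{\left(-65 \right)} = 1000 + 5 = 1005$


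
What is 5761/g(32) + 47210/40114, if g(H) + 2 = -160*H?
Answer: 5356433/102731954 ≈ 0.052140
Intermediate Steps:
g(H) = -2 - 160*H
5761/g(32) + 47210/40114 = 5761/(-2 - 160*32) + 47210/40114 = 5761/(-2 - 5120) + 47210*(1/40114) = 5761/(-5122) + 23605/20057 = 5761*(-1/5122) + 23605/20057 = -5761/5122 + 23605/20057 = 5356433/102731954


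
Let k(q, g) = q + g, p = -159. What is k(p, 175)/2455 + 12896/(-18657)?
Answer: -31361168/45802935 ≈ -0.68470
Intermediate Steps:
k(q, g) = g + q
k(p, 175)/2455 + 12896/(-18657) = (175 - 159)/2455 + 12896/(-18657) = 16*(1/2455) + 12896*(-1/18657) = 16/2455 - 12896/18657 = -31361168/45802935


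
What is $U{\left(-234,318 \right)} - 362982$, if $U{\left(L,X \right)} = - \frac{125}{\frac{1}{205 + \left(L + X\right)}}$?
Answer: $-399107$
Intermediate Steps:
$U{\left(L,X \right)} = -25625 - 125 L - 125 X$ ($U{\left(L,X \right)} = - \frac{125}{\frac{1}{205 + L + X}} = - 125 \left(205 + L + X\right) = -25625 - 125 L - 125 X$)
$U{\left(-234,318 \right)} - 362982 = \left(-25625 - -29250 - 39750\right) - 362982 = \left(-25625 + 29250 - 39750\right) - 362982 = -36125 - 362982 = -399107$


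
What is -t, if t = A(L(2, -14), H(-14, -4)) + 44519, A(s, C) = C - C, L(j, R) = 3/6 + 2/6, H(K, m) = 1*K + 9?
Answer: -44519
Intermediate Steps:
H(K, m) = 9 + K (H(K, m) = K + 9 = 9 + K)
L(j, R) = ⅚ (L(j, R) = 3*(⅙) + 2*(⅙) = ½ + ⅓ = ⅚)
A(s, C) = 0
t = 44519 (t = 0 + 44519 = 44519)
-t = -1*44519 = -44519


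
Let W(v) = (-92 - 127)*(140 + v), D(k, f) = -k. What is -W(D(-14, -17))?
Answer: 33726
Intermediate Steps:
W(v) = -30660 - 219*v (W(v) = -219*(140 + v) = -30660 - 219*v)
-W(D(-14, -17)) = -(-30660 - (-219)*(-14)) = -(-30660 - 219*14) = -(-30660 - 3066) = -1*(-33726) = 33726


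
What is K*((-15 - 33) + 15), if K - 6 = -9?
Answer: 99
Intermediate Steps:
K = -3 (K = 6 - 9 = -3)
K*((-15 - 33) + 15) = -3*((-15 - 33) + 15) = -3*(-48 + 15) = -3*(-33) = 99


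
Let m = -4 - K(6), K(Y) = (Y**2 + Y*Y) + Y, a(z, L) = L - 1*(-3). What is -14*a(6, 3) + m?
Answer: -166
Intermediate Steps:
a(z, L) = 3 + L (a(z, L) = L + 3 = 3 + L)
K(Y) = Y + 2*Y**2 (K(Y) = (Y**2 + Y**2) + Y = 2*Y**2 + Y = Y + 2*Y**2)
m = -82 (m = -4 - 6*(1 + 2*6) = -4 - 6*(1 + 12) = -4 - 6*13 = -4 - 1*78 = -4 - 78 = -82)
-14*a(6, 3) + m = -14*(3 + 3) - 82 = -14*6 - 82 = -84 - 82 = -166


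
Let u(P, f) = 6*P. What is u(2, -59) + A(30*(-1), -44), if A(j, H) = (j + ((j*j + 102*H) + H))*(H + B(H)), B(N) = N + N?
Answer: 483396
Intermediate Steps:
B(N) = 2*N
A(j, H) = 3*H*(j + j² + 103*H) (A(j, H) = (j + ((j*j + 102*H) + H))*(H + 2*H) = (j + ((j² + 102*H) + H))*(3*H) = (j + (j² + 103*H))*(3*H) = (j + j² + 103*H)*(3*H) = 3*H*(j + j² + 103*H))
u(2, -59) + A(30*(-1), -44) = 6*2 + 3*(-44)*(30*(-1) + (30*(-1))² + 103*(-44)) = 12 + 3*(-44)*(-30 + (-30)² - 4532) = 12 + 3*(-44)*(-30 + 900 - 4532) = 12 + 3*(-44)*(-3662) = 12 + 483384 = 483396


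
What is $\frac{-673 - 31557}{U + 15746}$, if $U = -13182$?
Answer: $- \frac{16115}{1282} \approx -12.57$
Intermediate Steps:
$\frac{-673 - 31557}{U + 15746} = \frac{-673 - 31557}{-13182 + 15746} = - \frac{32230}{2564} = \left(-32230\right) \frac{1}{2564} = - \frac{16115}{1282}$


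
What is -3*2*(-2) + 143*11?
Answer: 1585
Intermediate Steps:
-3*2*(-2) + 143*11 = -6*(-2) + 1573 = 12 + 1573 = 1585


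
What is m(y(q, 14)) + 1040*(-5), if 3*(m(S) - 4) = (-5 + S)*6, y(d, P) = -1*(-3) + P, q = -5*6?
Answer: -5172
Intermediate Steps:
q = -30
y(d, P) = 3 + P
m(S) = -6 + 2*S (m(S) = 4 + ((-5 + S)*6)/3 = 4 + (-30 + 6*S)/3 = 4 + (-10 + 2*S) = -6 + 2*S)
m(y(q, 14)) + 1040*(-5) = (-6 + 2*(3 + 14)) + 1040*(-5) = (-6 + 2*17) - 5200 = (-6 + 34) - 5200 = 28 - 5200 = -5172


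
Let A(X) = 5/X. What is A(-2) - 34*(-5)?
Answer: 335/2 ≈ 167.50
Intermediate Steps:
A(-2) - 34*(-5) = 5/(-2) - 34*(-5) = 5*(-1/2) + 170 = -5/2 + 170 = 335/2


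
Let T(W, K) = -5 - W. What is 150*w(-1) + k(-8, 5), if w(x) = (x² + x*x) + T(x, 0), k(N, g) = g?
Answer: -295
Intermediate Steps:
w(x) = -5 - x + 2*x² (w(x) = (x² + x*x) + (-5 - x) = (x² + x²) + (-5 - x) = 2*x² + (-5 - x) = -5 - x + 2*x²)
150*w(-1) + k(-8, 5) = 150*(-5 - 1*(-1) + 2*(-1)²) + 5 = 150*(-5 + 1 + 2*1) + 5 = 150*(-5 + 1 + 2) + 5 = 150*(-2) + 5 = -300 + 5 = -295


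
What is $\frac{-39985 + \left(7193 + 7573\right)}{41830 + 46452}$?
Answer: $- \frac{25219}{88282} \approx -0.28566$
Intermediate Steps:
$\frac{-39985 + \left(7193 + 7573\right)}{41830 + 46452} = \frac{-39985 + 14766}{88282} = \left(-25219\right) \frac{1}{88282} = - \frac{25219}{88282}$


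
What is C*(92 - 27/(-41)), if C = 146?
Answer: 554654/41 ≈ 13528.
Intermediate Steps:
C*(92 - 27/(-41)) = 146*(92 - 27/(-41)) = 146*(92 - 27*(-1/41)) = 146*(92 + 27/41) = 146*(3799/41) = 554654/41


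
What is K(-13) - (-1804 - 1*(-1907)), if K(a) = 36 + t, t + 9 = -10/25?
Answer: -382/5 ≈ -76.400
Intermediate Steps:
t = -47/5 (t = -9 - 10/25 = -9 - 10*1/25 = -9 - 2/5 = -47/5 ≈ -9.4000)
K(a) = 133/5 (K(a) = 36 - 47/5 = 133/5)
K(-13) - (-1804 - 1*(-1907)) = 133/5 - (-1804 - 1*(-1907)) = 133/5 - (-1804 + 1907) = 133/5 - 1*103 = 133/5 - 103 = -382/5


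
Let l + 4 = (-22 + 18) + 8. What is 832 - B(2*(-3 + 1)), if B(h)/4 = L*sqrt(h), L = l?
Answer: 832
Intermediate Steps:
l = 0 (l = -4 + ((-22 + 18) + 8) = -4 + (-4 + 8) = -4 + 4 = 0)
L = 0
B(h) = 0 (B(h) = 4*(0*sqrt(h)) = 4*0 = 0)
832 - B(2*(-3 + 1)) = 832 - 1*0 = 832 + 0 = 832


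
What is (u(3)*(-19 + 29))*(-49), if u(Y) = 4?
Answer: -1960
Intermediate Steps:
(u(3)*(-19 + 29))*(-49) = (4*(-19 + 29))*(-49) = (4*10)*(-49) = 40*(-49) = -1960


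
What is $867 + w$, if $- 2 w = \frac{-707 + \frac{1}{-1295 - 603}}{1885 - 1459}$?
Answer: $\frac{1403364119}{1617096} \approx 867.83$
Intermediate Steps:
$w = \frac{1341887}{1617096}$ ($w = - \frac{\left(-707 + \frac{1}{-1295 - 603}\right) \frac{1}{1885 - 1459}}{2} = - \frac{\left(-707 + \frac{1}{-1898}\right) \frac{1}{426}}{2} = - \frac{\left(-707 - \frac{1}{1898}\right) \frac{1}{426}}{2} = - \frac{\left(- \frac{1341887}{1898}\right) \frac{1}{426}}{2} = \left(- \frac{1}{2}\right) \left(- \frac{1341887}{808548}\right) = \frac{1341887}{1617096} \approx 0.82981$)
$867 + w = 867 + \frac{1341887}{1617096} = \frac{1403364119}{1617096}$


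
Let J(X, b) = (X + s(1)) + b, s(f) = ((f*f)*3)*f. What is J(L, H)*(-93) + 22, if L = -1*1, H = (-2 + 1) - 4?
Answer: 301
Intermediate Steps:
H = -5 (H = -1 - 4 = -5)
L = -1
s(f) = 3*f**3 (s(f) = (f**2*3)*f = (3*f**2)*f = 3*f**3)
J(X, b) = 3 + X + b (J(X, b) = (X + 3*1**3) + b = (X + 3*1) + b = (X + 3) + b = (3 + X) + b = 3 + X + b)
J(L, H)*(-93) + 22 = (3 - 1 - 5)*(-93) + 22 = -3*(-93) + 22 = 279 + 22 = 301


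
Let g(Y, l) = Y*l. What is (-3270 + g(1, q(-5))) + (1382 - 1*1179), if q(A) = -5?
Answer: -3072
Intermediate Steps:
(-3270 + g(1, q(-5))) + (1382 - 1*1179) = (-3270 + 1*(-5)) + (1382 - 1*1179) = (-3270 - 5) + (1382 - 1179) = -3275 + 203 = -3072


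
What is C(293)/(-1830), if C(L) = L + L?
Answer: -293/915 ≈ -0.32022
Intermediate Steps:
C(L) = 2*L
C(293)/(-1830) = (2*293)/(-1830) = 586*(-1/1830) = -293/915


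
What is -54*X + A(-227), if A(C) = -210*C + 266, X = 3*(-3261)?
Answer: 576218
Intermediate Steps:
X = -9783
A(C) = 266 - 210*C
-54*X + A(-227) = -54*(-9783) + (266 - 210*(-227)) = 528282 + (266 + 47670) = 528282 + 47936 = 576218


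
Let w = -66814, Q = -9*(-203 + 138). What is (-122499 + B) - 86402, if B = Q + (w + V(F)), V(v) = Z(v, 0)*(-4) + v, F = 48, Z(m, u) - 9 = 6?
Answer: -275142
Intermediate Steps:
Z(m, u) = 15 (Z(m, u) = 9 + 6 = 15)
Q = 585 (Q = -9*(-65) = 585)
V(v) = -60 + v (V(v) = 15*(-4) + v = -60 + v)
B = -66241 (B = 585 + (-66814 + (-60 + 48)) = 585 + (-66814 - 12) = 585 - 66826 = -66241)
(-122499 + B) - 86402 = (-122499 - 66241) - 86402 = -188740 - 86402 = -275142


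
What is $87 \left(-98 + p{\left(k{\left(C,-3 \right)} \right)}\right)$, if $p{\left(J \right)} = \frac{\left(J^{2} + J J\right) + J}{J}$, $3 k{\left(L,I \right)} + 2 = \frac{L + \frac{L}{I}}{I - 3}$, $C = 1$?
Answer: $- \frac{77053}{9} \approx -8561.4$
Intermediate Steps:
$k{\left(L,I \right)} = - \frac{2}{3} + \frac{L + \frac{L}{I}}{3 \left(-3 + I\right)}$ ($k{\left(L,I \right)} = - \frac{2}{3} + \frac{\left(L + \frac{L}{I}\right) \frac{1}{I - 3}}{3} = - \frac{2}{3} + \frac{\left(L + \frac{L}{I}\right) \frac{1}{-3 + I}}{3} = - \frac{2}{3} + \frac{\frac{1}{-3 + I} \left(L + \frac{L}{I}\right)}{3} = - \frac{2}{3} + \frac{L + \frac{L}{I}}{3 \left(-3 + I\right)}$)
$p{\left(J \right)} = \frac{J + 2 J^{2}}{J}$ ($p{\left(J \right)} = \frac{\left(J^{2} + J^{2}\right) + J}{J} = \frac{2 J^{2} + J}{J} = \frac{J + 2 J^{2}}{J}$)
$87 \left(-98 + p{\left(k{\left(C,-3 \right)} \right)}\right) = 87 \left(-98 + \left(1 + 2 \frac{1 - 2 \left(-3\right)^{2} + 6 \left(-3\right) - 3}{3 \left(-3\right) \left(-3 - 3\right)}\right)\right) = 87 \left(-98 + \left(1 + 2 \cdot \frac{1}{3} \left(- \frac{1}{3}\right) \frac{1}{-6} \left(1 - 18 - 18 - 3\right)\right)\right) = 87 \left(-98 + \left(1 + 2 \cdot \frac{1}{3} \left(- \frac{1}{3}\right) \left(- \frac{1}{6}\right) \left(1 - 18 - 18 - 3\right)\right)\right) = 87 \left(-98 + \left(1 + 2 \cdot \frac{1}{3} \left(- \frac{1}{3}\right) \left(- \frac{1}{6}\right) \left(-38\right)\right)\right) = 87 \left(-98 + \left(1 + 2 \left(- \frac{19}{27}\right)\right)\right) = 87 \left(-98 + \left(1 - \frac{38}{27}\right)\right) = 87 \left(-98 - \frac{11}{27}\right) = 87 \left(- \frac{2657}{27}\right) = - \frac{77053}{9}$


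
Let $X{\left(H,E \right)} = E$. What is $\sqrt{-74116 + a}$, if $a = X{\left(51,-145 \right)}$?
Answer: $i \sqrt{74261} \approx 272.51 i$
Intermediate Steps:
$a = -145$
$\sqrt{-74116 + a} = \sqrt{-74116 - 145} = \sqrt{-74261} = i \sqrt{74261}$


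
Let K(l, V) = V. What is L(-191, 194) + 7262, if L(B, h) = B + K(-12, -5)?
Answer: 7066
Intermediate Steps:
L(B, h) = -5 + B (L(B, h) = B - 5 = -5 + B)
L(-191, 194) + 7262 = (-5 - 191) + 7262 = -196 + 7262 = 7066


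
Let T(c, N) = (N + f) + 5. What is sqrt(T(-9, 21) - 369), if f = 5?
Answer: 13*I*sqrt(2) ≈ 18.385*I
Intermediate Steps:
T(c, N) = 10 + N (T(c, N) = (N + 5) + 5 = (5 + N) + 5 = 10 + N)
sqrt(T(-9, 21) - 369) = sqrt((10 + 21) - 369) = sqrt(31 - 369) = sqrt(-338) = 13*I*sqrt(2)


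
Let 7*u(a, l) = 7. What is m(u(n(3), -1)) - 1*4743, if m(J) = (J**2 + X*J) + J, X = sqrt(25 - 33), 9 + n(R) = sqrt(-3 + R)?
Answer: -4741 + 2*I*sqrt(2) ≈ -4741.0 + 2.8284*I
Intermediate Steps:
n(R) = -9 + sqrt(-3 + R)
X = 2*I*sqrt(2) (X = sqrt(-8) = 2*I*sqrt(2) ≈ 2.8284*I)
u(a, l) = 1 (u(a, l) = (1/7)*7 = 1)
m(J) = J + J**2 + 2*I*J*sqrt(2) (m(J) = (J**2 + (2*I*sqrt(2))*J) + J = (J**2 + 2*I*J*sqrt(2)) + J = J + J**2 + 2*I*J*sqrt(2))
m(u(n(3), -1)) - 1*4743 = 1*(1 + 1 + 2*I*sqrt(2)) - 1*4743 = 1*(2 + 2*I*sqrt(2)) - 4743 = (2 + 2*I*sqrt(2)) - 4743 = -4741 + 2*I*sqrt(2)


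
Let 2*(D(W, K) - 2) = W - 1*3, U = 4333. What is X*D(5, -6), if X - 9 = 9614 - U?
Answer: 15870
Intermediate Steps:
D(W, K) = ½ + W/2 (D(W, K) = 2 + (W - 1*3)/2 = 2 + (W - 3)/2 = 2 + (-3 + W)/2 = 2 + (-3/2 + W/2) = ½ + W/2)
X = 5290 (X = 9 + (9614 - 1*4333) = 9 + (9614 - 4333) = 9 + 5281 = 5290)
X*D(5, -6) = 5290*(½ + (½)*5) = 5290*(½ + 5/2) = 5290*3 = 15870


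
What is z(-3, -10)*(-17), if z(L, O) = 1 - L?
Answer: -68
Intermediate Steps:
z(-3, -10)*(-17) = (1 - 1*(-3))*(-17) = (1 + 3)*(-17) = 4*(-17) = -68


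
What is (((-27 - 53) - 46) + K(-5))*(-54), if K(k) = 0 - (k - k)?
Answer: 6804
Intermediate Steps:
K(k) = 0 (K(k) = 0 - 1*0 = 0 + 0 = 0)
(((-27 - 53) - 46) + K(-5))*(-54) = (((-27 - 53) - 46) + 0)*(-54) = ((-80 - 46) + 0)*(-54) = (-126 + 0)*(-54) = -126*(-54) = 6804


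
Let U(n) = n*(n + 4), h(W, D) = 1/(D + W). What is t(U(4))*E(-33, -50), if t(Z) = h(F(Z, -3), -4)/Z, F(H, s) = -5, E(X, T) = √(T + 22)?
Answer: -I*√7/144 ≈ -0.018373*I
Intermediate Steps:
E(X, T) = √(22 + T)
U(n) = n*(4 + n)
t(Z) = -1/(9*Z) (t(Z) = 1/((-4 - 5)*Z) = 1/((-9)*Z) = -1/(9*Z))
t(U(4))*E(-33, -50) = (-1/(4*(4 + 4))/9)*√(22 - 50) = (-1/(9*(4*8)))*√(-28) = (-⅑/32)*(2*I*√7) = (-⅑*1/32)*(2*I*√7) = -I*√7/144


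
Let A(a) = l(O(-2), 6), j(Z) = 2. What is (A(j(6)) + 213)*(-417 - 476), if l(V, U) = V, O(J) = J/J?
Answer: -191102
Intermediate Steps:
O(J) = 1
A(a) = 1
(A(j(6)) + 213)*(-417 - 476) = (1 + 213)*(-417 - 476) = 214*(-893) = -191102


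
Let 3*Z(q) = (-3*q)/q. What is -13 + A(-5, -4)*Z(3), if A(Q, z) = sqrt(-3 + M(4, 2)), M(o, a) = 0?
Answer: -13 - I*sqrt(3) ≈ -13.0 - 1.732*I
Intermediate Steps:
Z(q) = -1 (Z(q) = ((-3*q)/q)/3 = (1/3)*(-3) = -1)
A(Q, z) = I*sqrt(3) (A(Q, z) = sqrt(-3 + 0) = sqrt(-3) = I*sqrt(3))
-13 + A(-5, -4)*Z(3) = -13 + (I*sqrt(3))*(-1) = -13 - I*sqrt(3)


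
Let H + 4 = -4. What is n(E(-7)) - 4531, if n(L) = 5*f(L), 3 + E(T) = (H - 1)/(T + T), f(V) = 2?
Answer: -4521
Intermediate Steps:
H = -8 (H = -4 - 4 = -8)
E(T) = -3 - 9/(2*T) (E(T) = -3 + (-8 - 1)/(T + T) = -3 - 9*1/(2*T) = -3 - 9/(2*T))
n(L) = 10 (n(L) = 5*2 = 10)
n(E(-7)) - 4531 = 10 - 4531 = -4521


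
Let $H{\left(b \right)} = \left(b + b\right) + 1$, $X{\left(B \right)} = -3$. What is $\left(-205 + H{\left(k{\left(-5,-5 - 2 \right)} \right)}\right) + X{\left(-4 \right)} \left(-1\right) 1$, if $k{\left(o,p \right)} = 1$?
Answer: $-199$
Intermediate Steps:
$H{\left(b \right)} = 1 + 2 b$ ($H{\left(b \right)} = 2 b + 1 = 1 + 2 b$)
$\left(-205 + H{\left(k{\left(-5,-5 - 2 \right)} \right)}\right) + X{\left(-4 \right)} \left(-1\right) 1 = \left(-205 + \left(1 + 2 \cdot 1\right)\right) + \left(-3\right) \left(-1\right) 1 = \left(-205 + \left(1 + 2\right)\right) + 3 \cdot 1 = \left(-205 + 3\right) + 3 = -202 + 3 = -199$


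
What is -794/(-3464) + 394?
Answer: 682805/1732 ≈ 394.23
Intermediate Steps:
-794/(-3464) + 394 = -794*(-1/3464) + 394 = 397/1732 + 394 = 682805/1732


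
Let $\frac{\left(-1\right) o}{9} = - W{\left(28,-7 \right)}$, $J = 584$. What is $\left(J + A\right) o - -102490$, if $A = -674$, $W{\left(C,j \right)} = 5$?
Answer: $98440$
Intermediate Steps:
$o = 45$ ($o = - 9 \left(\left(-1\right) 5\right) = \left(-9\right) \left(-5\right) = 45$)
$\left(J + A\right) o - -102490 = \left(584 - 674\right) 45 - -102490 = \left(-90\right) 45 + \left(103441 - 951\right) = -4050 + 102490 = 98440$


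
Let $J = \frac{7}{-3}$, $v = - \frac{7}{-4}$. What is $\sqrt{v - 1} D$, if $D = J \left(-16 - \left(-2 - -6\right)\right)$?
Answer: $\frac{70 \sqrt{3}}{3} \approx 40.415$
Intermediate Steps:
$v = \frac{7}{4}$ ($v = \left(-7\right) \left(- \frac{1}{4}\right) = \frac{7}{4} \approx 1.75$)
$J = - \frac{7}{3}$ ($J = 7 \left(- \frac{1}{3}\right) = - \frac{7}{3} \approx -2.3333$)
$D = \frac{140}{3}$ ($D = - \frac{7 \left(-16 - \left(-2 - -6\right)\right)}{3} = - \frac{7 \left(-16 - \left(-2 + 6\right)\right)}{3} = - \frac{7 \left(-16 - 4\right)}{3} = \left(- \frac{7}{3}\right) \left(-20\right) = \frac{140}{3} \approx 46.667$)
$\sqrt{v - 1} D = \sqrt{\frac{7}{4} - 1} \cdot \frac{140}{3} = \sqrt{\frac{3}{4}} \cdot \frac{140}{3} = \frac{\sqrt{3}}{2} \cdot \frac{140}{3} = \frac{70 \sqrt{3}}{3}$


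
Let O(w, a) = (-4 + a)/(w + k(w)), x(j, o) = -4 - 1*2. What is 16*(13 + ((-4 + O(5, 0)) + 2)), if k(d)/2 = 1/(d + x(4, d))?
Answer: 464/3 ≈ 154.67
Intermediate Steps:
x(j, o) = -6 (x(j, o) = -4 - 2 = -6)
k(d) = 2/(-6 + d) (k(d) = 2/(d - 6) = 2/(-6 + d))
O(w, a) = (-4 + a)/(w + 2/(-6 + w))
16*(13 + ((-4 + O(5, 0)) + 2)) = 16*(13 + ((-4 + (-6 + 5)*(-4 + 0)/(2 + 5*(-6 + 5))) + 2)) = 16*(13 + ((-4 - 1*(-4)/(2 + 5*(-1))) + 2)) = 16*(13 + ((-4 - 1*(-4)/(2 - 5)) + 2)) = 16*(13 + ((-4 - 1*(-4)/(-3)) + 2)) = 16*(13 + ((-4 - ⅓*(-1)*(-4)) + 2)) = 16*(13 + ((-4 - 4/3) + 2)) = 16*(13 + (-16/3 + 2)) = 16*(13 - 10/3) = 16*(29/3) = 464/3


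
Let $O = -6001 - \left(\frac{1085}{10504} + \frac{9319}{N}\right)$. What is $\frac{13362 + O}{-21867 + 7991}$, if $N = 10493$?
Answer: $- \frac{811208900711}{1529391517472} \approx -0.53041$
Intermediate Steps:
$O = - \frac{661530322153}{110218472}$ ($O = -6001 - \left(\frac{1085}{10504} + \frac{9319}{10493}\right) = -6001 - \frac{109271681}{110218472} = - \frac{661530322153}{110218472} \approx -6002.0$)
$\frac{13362 + O}{-21867 + 7991} = \frac{13362 - \frac{661530322153}{110218472}}{-21867 + 7991} = \frac{811208900711}{110218472 \left(-13876\right)} = \frac{811208900711}{110218472} \left(- \frac{1}{13876}\right) = - \frac{811208900711}{1529391517472}$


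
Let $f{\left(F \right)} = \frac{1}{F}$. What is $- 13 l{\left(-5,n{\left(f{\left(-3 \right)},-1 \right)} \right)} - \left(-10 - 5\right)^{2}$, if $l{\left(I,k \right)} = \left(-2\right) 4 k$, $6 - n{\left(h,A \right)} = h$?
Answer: $\frac{1301}{3} \approx 433.67$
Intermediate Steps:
$n{\left(h,A \right)} = 6 - h$
$l{\left(I,k \right)} = - 8 k$
$- 13 l{\left(-5,n{\left(f{\left(-3 \right)},-1 \right)} \right)} - \left(-10 - 5\right)^{2} = - 13 \left(- 8 \left(6 - \frac{1}{-3}\right)\right) - \left(-10 - 5\right)^{2} = - 13 \left(- 8 \left(6 - - \frac{1}{3}\right)\right) - \left(-15\right)^{2} = - 13 \left(- 8 \left(6 + \frac{1}{3}\right)\right) - 225 = - 13 \left(\left(-8\right) \frac{19}{3}\right) - 225 = \left(-13\right) \left(- \frac{152}{3}\right) - 225 = \frac{1976}{3} - 225 = \frac{1301}{3}$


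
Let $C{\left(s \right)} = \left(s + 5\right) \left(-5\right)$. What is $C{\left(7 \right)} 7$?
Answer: $-420$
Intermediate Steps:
$C{\left(s \right)} = -25 - 5 s$ ($C{\left(s \right)} = \left(5 + s\right) \left(-5\right) = -25 - 5 s$)
$C{\left(7 \right)} 7 = \left(-25 - 35\right) 7 = \left(-60\right) 7 = -420$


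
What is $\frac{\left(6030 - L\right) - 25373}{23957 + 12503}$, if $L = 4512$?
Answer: $- \frac{4771}{7292} \approx -0.65428$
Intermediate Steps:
$\frac{\left(6030 - L\right) - 25373}{23957 + 12503} = \frac{\left(6030 - 4512\right) - 25373}{23957 + 12503} = \frac{\left(6030 - 4512\right) - 25373}{36460} = \left(1518 - 25373\right) \frac{1}{36460} = \left(-23855\right) \frac{1}{36460} = - \frac{4771}{7292}$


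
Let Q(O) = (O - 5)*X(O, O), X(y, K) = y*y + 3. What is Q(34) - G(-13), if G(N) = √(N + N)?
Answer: 33611 - I*√26 ≈ 33611.0 - 5.099*I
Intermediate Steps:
X(y, K) = 3 + y² (X(y, K) = y² + 3 = 3 + y²)
G(N) = √2*√N (G(N) = √(2*N) = √2*√N)
Q(O) = (-5 + O)*(3 + O²) (Q(O) = (O - 5)*(3 + O²) = (-5 + O)*(3 + O²))
Q(34) - G(-13) = (-5 + 34)*(3 + 34²) - √2*√(-13) = 29*(3 + 1156) - √2*I*√13 = 29*1159 - I*√26 = 33611 - I*√26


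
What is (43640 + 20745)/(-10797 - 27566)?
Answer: -64385/38363 ≈ -1.6783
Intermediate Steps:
(43640 + 20745)/(-10797 - 27566) = 64385/(-38363) = 64385*(-1/38363) = -64385/38363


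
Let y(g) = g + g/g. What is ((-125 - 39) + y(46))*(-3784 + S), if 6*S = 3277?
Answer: 757653/2 ≈ 3.7883e+5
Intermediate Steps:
S = 3277/6 (S = (⅙)*3277 = 3277/6 ≈ 546.17)
y(g) = 1 + g (y(g) = g + 1 = 1 + g)
((-125 - 39) + y(46))*(-3784 + S) = ((-125 - 39) + (1 + 46))*(-3784 + 3277/6) = (-164 + 47)*(-19427/6) = -117*(-19427/6) = 757653/2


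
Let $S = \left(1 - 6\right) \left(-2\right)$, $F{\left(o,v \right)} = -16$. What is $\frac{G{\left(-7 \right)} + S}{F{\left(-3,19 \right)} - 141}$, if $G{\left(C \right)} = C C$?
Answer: $- \frac{59}{157} \approx -0.3758$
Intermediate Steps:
$G{\left(C \right)} = C^{2}$
$S = 10$ ($S = \left(-5\right) \left(-2\right) = 10$)
$\frac{G{\left(-7 \right)} + S}{F{\left(-3,19 \right)} - 141} = \frac{\left(-7\right)^{2} + 10}{-16 - 141} = \frac{49 + 10}{-157} = 59 \left(- \frac{1}{157}\right) = - \frac{59}{157}$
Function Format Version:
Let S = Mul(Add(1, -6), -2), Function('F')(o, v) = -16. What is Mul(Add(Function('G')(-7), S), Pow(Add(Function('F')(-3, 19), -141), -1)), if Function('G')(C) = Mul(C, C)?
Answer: Rational(-59, 157) ≈ -0.37580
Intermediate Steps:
Function('G')(C) = Pow(C, 2)
S = 10 (S = Mul(-5, -2) = 10)
Mul(Add(Function('G')(-7), S), Pow(Add(Function('F')(-3, 19), -141), -1)) = Mul(Add(Pow(-7, 2), 10), Pow(Add(-16, -141), -1)) = Mul(Add(49, 10), Pow(-157, -1)) = Mul(59, Rational(-1, 157)) = Rational(-59, 157)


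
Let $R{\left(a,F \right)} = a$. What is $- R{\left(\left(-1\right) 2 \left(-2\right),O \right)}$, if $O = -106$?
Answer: $-4$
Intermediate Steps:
$- R{\left(\left(-1\right) 2 \left(-2\right),O \right)} = - \left(-1\right) 2 \left(-2\right) = - \left(-2\right) \left(-2\right) = \left(-1\right) 4 = -4$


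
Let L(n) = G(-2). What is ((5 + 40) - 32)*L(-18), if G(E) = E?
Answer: -26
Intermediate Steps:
L(n) = -2
((5 + 40) - 32)*L(-18) = ((5 + 40) - 32)*(-2) = (45 - 32)*(-2) = 13*(-2) = -26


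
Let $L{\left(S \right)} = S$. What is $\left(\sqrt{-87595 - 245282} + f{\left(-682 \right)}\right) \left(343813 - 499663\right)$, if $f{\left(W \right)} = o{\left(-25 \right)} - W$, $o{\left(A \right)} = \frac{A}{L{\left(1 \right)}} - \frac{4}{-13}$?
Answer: $- \frac{1331738250}{13} - 155850 i \sqrt{332877} \approx -1.0244 \cdot 10^{8} - 8.9918 \cdot 10^{7} i$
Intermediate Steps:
$o{\left(A \right)} = \frac{4}{13} + A$ ($o{\left(A \right)} = \frac{A}{1} - \frac{4}{-13} = A 1 - - \frac{4}{13} = A + \frac{4}{13} = \frac{4}{13} + A$)
$f{\left(W \right)} = - \frac{321}{13} - W$ ($f{\left(W \right)} = \left(\frac{4}{13} - 25\right) - W = - \frac{321}{13} - W$)
$\left(\sqrt{-87595 - 245282} + f{\left(-682 \right)}\right) \left(343813 - 499663\right) = \left(\sqrt{-87595 - 245282} - - \frac{8545}{13}\right) \left(343813 - 499663\right) = \left(\sqrt{-332877} + \left(- \frac{321}{13} + 682\right)\right) \left(-155850\right) = \left(i \sqrt{332877} + \frac{8545}{13}\right) \left(-155850\right) = \left(\frac{8545}{13} + i \sqrt{332877}\right) \left(-155850\right) = - \frac{1331738250}{13} - 155850 i \sqrt{332877}$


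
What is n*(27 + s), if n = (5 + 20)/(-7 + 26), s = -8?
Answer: 25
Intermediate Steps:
n = 25/19 ≈ 1.3158
n*(27 + s) = 25*(27 - 8)/19 = (25/19)*19 = 25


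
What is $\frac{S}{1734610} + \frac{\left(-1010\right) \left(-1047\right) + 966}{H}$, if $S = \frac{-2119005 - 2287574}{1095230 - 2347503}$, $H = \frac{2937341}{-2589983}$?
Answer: $- \frac{541339470601038414646291}{580046145060834430} \approx -9.3327 \cdot 10^{5}$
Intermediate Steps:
$H = - \frac{267031}{235453}$ ($H = 2937341 \left(- \frac{1}{2589983}\right) = - \frac{267031}{235453} \approx -1.1341$)
$S = \frac{4406579}{1252273}$ ($S = - \frac{4406579}{-1252273} = \left(-4406579\right) \left(- \frac{1}{1252273}\right) = \frac{4406579}{1252273} \approx 3.5189$)
$\frac{S}{1734610} + \frac{\left(-1010\right) \left(-1047\right) + 966}{H} = \frac{4406579}{1252273 \cdot 1734610} + \frac{\left(-1010\right) \left(-1047\right) + 966}{- \frac{267031}{235453}} = \frac{4406579}{1252273} \cdot \frac{1}{1734610} + \left(1057470 + 966\right) \left(- \frac{235453}{267031}\right) = \frac{4406579}{2172205268530} + 1058436 \left(- \frac{235453}{267031}\right) = \frac{4406579}{2172205268530} - \frac{249211931508}{267031} = - \frac{541339470601038414646291}{580046145060834430}$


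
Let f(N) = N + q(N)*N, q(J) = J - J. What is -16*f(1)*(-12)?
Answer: 192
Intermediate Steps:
q(J) = 0
f(N) = N (f(N) = N + 0*N = N + 0 = N)
-16*f(1)*(-12) = -16*1*(-12) = -16*(-12) = 192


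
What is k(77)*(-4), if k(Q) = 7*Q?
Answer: -2156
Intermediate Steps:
k(77)*(-4) = (7*77)*(-4) = 539*(-4) = -2156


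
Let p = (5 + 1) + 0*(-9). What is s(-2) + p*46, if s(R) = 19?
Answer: 295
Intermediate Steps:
p = 6 (p = 6 + 0 = 6)
s(-2) + p*46 = 19 + 6*46 = 19 + 276 = 295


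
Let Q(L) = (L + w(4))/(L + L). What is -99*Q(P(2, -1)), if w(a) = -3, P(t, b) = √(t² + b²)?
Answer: -99/2 + 297*√5/10 ≈ 16.911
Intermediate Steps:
P(t, b) = √(b² + t²)
Q(L) = (-3 + L)/(2*L) (Q(L) = (L - 3)/(L + L) = (-3 + L)/((2*L)) = (-3 + L)*(1/(2*L)) = (-3 + L)/(2*L))
-99*Q(P(2, -1)) = -99*(-3 + √((-1)² + 2²))/(2*(√((-1)² + 2²))) = -99*(-3 + √(1 + 4))/(2*(√(1 + 4))) = -99*(-3 + √5)/(2*(√5)) = -99*√5/5*(-3 + √5)/2 = -99*√5*(-3 + √5)/10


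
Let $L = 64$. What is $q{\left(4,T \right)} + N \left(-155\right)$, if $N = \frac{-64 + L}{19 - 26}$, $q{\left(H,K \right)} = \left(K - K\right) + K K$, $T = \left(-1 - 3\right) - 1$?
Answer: $25$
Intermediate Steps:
$T = -5$ ($T = -4 - 1 = -5$)
$q{\left(H,K \right)} = K^{2}$ ($q{\left(H,K \right)} = 0 + K^{2} = K^{2}$)
$N = 0$ ($N = \frac{-64 + 64}{19 - 26} = \frac{0}{-7} = 0 \left(- \frac{1}{7}\right) = 0$)
$q{\left(4,T \right)} + N \left(-155\right) = \left(-5\right)^{2} + 0 \left(-155\right) = 25 + 0 = 25$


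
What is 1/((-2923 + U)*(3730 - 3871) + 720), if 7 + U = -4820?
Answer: 1/1093470 ≈ 9.1452e-7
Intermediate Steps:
U = -4827 (U = -7 - 4820 = -4827)
1/((-2923 + U)*(3730 - 3871) + 720) = 1/((-2923 - 4827)*(3730 - 3871) + 720) = 1/(-7750*(-141) + 720) = 1/(1092750 + 720) = 1/1093470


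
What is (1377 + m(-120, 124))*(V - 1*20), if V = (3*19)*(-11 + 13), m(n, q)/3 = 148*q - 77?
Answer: 5282988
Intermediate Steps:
m(n, q) = -231 + 444*q (m(n, q) = 3*(148*q - 77) = 3*(-77 + 148*q) = -231 + 444*q)
V = 114 (V = 57*2 = 114)
(1377 + m(-120, 124))*(V - 1*20) = (1377 + (-231 + 444*124))*(114 - 1*20) = (1377 + (-231 + 55056))*(114 - 20) = (1377 + 54825)*94 = 56202*94 = 5282988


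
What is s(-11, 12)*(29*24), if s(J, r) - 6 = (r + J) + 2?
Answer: 6264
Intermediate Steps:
s(J, r) = 8 + J + r (s(J, r) = 6 + ((r + J) + 2) = 6 + ((J + r) + 2) = 6 + (2 + J + r) = 8 + J + r)
s(-11, 12)*(29*24) = (8 - 11 + 12)*(29*24) = 9*696 = 6264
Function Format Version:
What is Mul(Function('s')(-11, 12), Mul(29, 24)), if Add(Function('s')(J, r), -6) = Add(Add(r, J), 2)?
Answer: 6264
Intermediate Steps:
Function('s')(J, r) = Add(8, J, r) (Function('s')(J, r) = Add(6, Add(Add(r, J), 2)) = Add(6, Add(Add(J, r), 2)) = Add(6, Add(2, J, r)) = Add(8, J, r))
Mul(Function('s')(-11, 12), Mul(29, 24)) = Mul(Add(8, -11, 12), Mul(29, 24)) = Mul(9, 696) = 6264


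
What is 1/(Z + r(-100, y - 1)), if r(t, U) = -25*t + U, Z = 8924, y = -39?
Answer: 1/11384 ≈ 8.7843e-5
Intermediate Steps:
r(t, U) = U - 25*t
1/(Z + r(-100, y - 1)) = 1/(8924 + ((-39 - 1) - 25*(-100))) = 1/(8924 + (-40 + 2500)) = 1/(8924 + 2460) = 1/11384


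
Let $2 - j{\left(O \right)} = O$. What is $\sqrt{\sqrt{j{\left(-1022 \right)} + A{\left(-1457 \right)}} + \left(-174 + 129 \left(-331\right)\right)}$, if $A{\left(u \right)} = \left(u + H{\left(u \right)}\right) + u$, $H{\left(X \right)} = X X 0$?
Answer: $\sqrt{-42873 + 3 i \sqrt{210}} \approx 0.105 + 207.06 i$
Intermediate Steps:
$j{\left(O \right)} = 2 - O$
$H{\left(X \right)} = 0$ ($H{\left(X \right)} = X^{2} \cdot 0 = 0$)
$A{\left(u \right)} = 2 u$ ($A{\left(u \right)} = \left(u + 0\right) + u = u + u = 2 u$)
$\sqrt{\sqrt{j{\left(-1022 \right)} + A{\left(-1457 \right)}} + \left(-174 + 129 \left(-331\right)\right)} = \sqrt{\sqrt{\left(2 - -1022\right) + 2 \left(-1457\right)} + \left(-174 + 129 \left(-331\right)\right)} = \sqrt{\sqrt{\left(2 + 1022\right) - 2914} - 42873} = \sqrt{\sqrt{1024 - 2914} - 42873} = \sqrt{\sqrt{-1890} - 42873} = \sqrt{3 i \sqrt{210} - 42873} = \sqrt{-42873 + 3 i \sqrt{210}}$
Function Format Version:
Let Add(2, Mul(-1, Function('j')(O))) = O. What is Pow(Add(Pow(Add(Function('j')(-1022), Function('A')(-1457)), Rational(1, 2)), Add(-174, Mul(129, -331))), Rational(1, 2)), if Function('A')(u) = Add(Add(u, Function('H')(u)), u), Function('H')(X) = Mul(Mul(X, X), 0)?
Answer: Pow(Add(-42873, Mul(3, I, Pow(210, Rational(1, 2)))), Rational(1, 2)) ≈ Add(0.105, Mul(207.06, I))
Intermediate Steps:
Function('j')(O) = Add(2, Mul(-1, O))
Function('H')(X) = 0 (Function('H')(X) = Mul(Pow(X, 2), 0) = 0)
Function('A')(u) = Mul(2, u) (Function('A')(u) = Add(Add(u, 0), u) = Add(u, u) = Mul(2, u))
Pow(Add(Pow(Add(Function('j')(-1022), Function('A')(-1457)), Rational(1, 2)), Add(-174, Mul(129, -331))), Rational(1, 2)) = Pow(Add(Pow(Add(Add(2, Mul(-1, -1022)), Mul(2, -1457)), Rational(1, 2)), Add(-174, Mul(129, -331))), Rational(1, 2)) = Pow(Add(Pow(Add(Add(2, 1022), -2914), Rational(1, 2)), Add(-174, -42699)), Rational(1, 2)) = Pow(Add(Pow(Add(1024, -2914), Rational(1, 2)), -42873), Rational(1, 2)) = Pow(Add(Pow(-1890, Rational(1, 2)), -42873), Rational(1, 2)) = Pow(Add(Mul(3, I, Pow(210, Rational(1, 2))), -42873), Rational(1, 2)) = Pow(Add(-42873, Mul(3, I, Pow(210, Rational(1, 2)))), Rational(1, 2))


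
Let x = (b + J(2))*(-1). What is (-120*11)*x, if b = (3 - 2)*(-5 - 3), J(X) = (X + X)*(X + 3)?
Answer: 15840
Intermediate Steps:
J(X) = 2*X*(3 + X) (J(X) = (2*X)*(3 + X) = 2*X*(3 + X))
b = -8 (b = 1*(-8) = -8)
x = -12 (x = (-8 + 2*2*(3 + 2))*(-1) = (-8 + 2*2*5)*(-1) = (-8 + 20)*(-1) = 12*(-1) = -12)
(-120*11)*x = -120*11*(-12) = -1320*(-12) = 15840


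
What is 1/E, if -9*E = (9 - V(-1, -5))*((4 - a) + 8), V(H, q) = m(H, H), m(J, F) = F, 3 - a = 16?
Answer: -9/250 ≈ -0.036000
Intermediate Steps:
a = -13 (a = 3 - 1*16 = 3 - 16 = -13)
V(H, q) = H
E = -250/9 (E = -(9 - 1*(-1))*((4 - 1*(-13)) + 8)/9 = -(9 + 1)*((4 + 13) + 8)/9 = -10*(17 + 8)/9 = -10*25/9 = -⅑*250 = -250/9 ≈ -27.778)
1/E = 1/(-250/9) = -9/250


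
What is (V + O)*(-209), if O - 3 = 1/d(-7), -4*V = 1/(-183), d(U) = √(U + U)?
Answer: -459173/732 + 209*I*√14/14 ≈ -627.29 + 55.858*I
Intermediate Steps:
d(U) = √2*√U (d(U) = √(2*U) = √2*√U)
V = 1/732 (V = -¼/(-183) = -¼*(-1/183) = 1/732 ≈ 0.0013661)
O = 3 - I*√14/14 (O = 3 + 1/(√2*√(-7)) = 3 + 1/(√2*(I*√7)) = 3 + 1/(I*√14) = 3 - I*√14/14 ≈ 3.0 - 0.26726*I)
(V + O)*(-209) = (1/732 + (3 - I*√14/14))*(-209) = (2197/732 - I*√14/14)*(-209) = -459173/732 + 209*I*√14/14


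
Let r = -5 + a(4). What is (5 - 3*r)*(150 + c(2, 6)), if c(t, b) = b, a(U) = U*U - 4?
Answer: -2496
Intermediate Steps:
a(U) = -4 + U² (a(U) = U² - 4 = -4 + U²)
r = 7 (r = -5 + (-4 + 4²) = -5 + (-4 + 16) = -5 + 12 = 7)
(5 - 3*r)*(150 + c(2, 6)) = (5 - 3*7)*(150 + 6) = (5 - 21)*156 = -16*156 = -2496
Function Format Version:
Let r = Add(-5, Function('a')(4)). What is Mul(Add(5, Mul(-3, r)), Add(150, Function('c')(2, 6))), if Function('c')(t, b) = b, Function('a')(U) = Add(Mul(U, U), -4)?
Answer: -2496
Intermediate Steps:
Function('a')(U) = Add(-4, Pow(U, 2)) (Function('a')(U) = Add(Pow(U, 2), -4) = Add(-4, Pow(U, 2)))
r = 7 (r = Add(-5, Add(-4, Pow(4, 2))) = Add(-5, Add(-4, 16)) = Add(-5, 12) = 7)
Mul(Add(5, Mul(-3, r)), Add(150, Function('c')(2, 6))) = Mul(Add(5, Mul(-3, 7)), Add(150, 6)) = Mul(Add(5, -21), 156) = Mul(-16, 156) = -2496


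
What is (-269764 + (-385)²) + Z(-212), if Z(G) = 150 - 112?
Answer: -121501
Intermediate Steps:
Z(G) = 38
(-269764 + (-385)²) + Z(-212) = (-269764 + (-385)²) + 38 = (-269764 + 148225) + 38 = -121539 + 38 = -121501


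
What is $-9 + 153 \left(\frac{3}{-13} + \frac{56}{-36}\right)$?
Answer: $- \frac{3670}{13} \approx -282.31$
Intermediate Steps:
$-9 + 153 \left(\frac{3}{-13} + \frac{56}{-36}\right) = -9 + 153 \left(3 \left(- \frac{1}{13}\right) + 56 \left(- \frac{1}{36}\right)\right) = -9 + 153 \left(- \frac{3}{13} - \frac{14}{9}\right) = -9 + 153 \left(- \frac{209}{117}\right) = -9 - \frac{3553}{13} = - \frac{3670}{13}$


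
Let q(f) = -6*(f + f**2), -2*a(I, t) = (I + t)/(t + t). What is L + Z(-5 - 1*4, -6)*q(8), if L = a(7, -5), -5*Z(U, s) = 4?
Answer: 3457/10 ≈ 345.70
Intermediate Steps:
a(I, t) = -(I + t)/(4*t) (a(I, t) = -(I + t)/(2*(t + t)) = -(I + t)/(2*(2*t)) = -(I + t)*1/(2*t)/2 = -(I + t)/(4*t))
Z(U, s) = -4/5 (Z(U, s) = -1/5*4 = -4/5)
L = 1/10 (L = (1/4)*(-1*7 - 1*(-5))/(-5) = (1/4)*(-1/5)*(-7 + 5) = (1/4)*(-1/5)*(-2) = 1/10 ≈ 0.10000)
q(f) = -6*f - 6*f**2
L + Z(-5 - 1*4, -6)*q(8) = 1/10 - (-24)*8*(1 + 8)/5 = 1/10 - (-24)*8*9/5 = 1/10 - 4/5*(-432) = 1/10 + 1728/5 = 3457/10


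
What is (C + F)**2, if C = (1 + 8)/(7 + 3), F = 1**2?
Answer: 361/100 ≈ 3.6100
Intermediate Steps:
F = 1
C = 9/10 ≈ 0.90000
(C + F)**2 = (9/10 + 1)**2 = (19/10)**2 = 361/100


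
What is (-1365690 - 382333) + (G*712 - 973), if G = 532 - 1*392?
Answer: -1649316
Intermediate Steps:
G = 140 (G = 532 - 392 = 140)
(-1365690 - 382333) + (G*712 - 973) = (-1365690 - 382333) + (140*712 - 973) = -1748023 + (99680 - 973) = -1748023 + 98707 = -1649316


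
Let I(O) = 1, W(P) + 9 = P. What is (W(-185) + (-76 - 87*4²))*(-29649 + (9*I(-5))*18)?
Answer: 49007394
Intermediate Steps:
W(P) = -9 + P
(W(-185) + (-76 - 87*4²))*(-29649 + (9*I(-5))*18) = ((-9 - 185) + (-76 - 87*4²))*(-29649 + (9*1)*18) = (-194 + (-76 - 87*16))*(-29649 + 9*18) = (-194 + (-76 - 1392))*(-29649 + 162) = (-194 - 1468)*(-29487) = -1662*(-29487) = 49007394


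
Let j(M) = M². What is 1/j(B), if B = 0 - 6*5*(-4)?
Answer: 1/14400 ≈ 6.9444e-5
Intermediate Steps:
B = 120 (B = 0 - 30*(-4) = 0 - 1*(-120) = 0 + 120 = 120)
1/j(B) = 1/(120²) = 1/14400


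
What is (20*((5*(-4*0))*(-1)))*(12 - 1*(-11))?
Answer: 0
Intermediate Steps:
(20*((5*(-4*0))*(-1)))*(12 - 1*(-11)) = (20*((5*0)*(-1)))*(12 + 11) = (20*(0*(-1)))*23 = (20*0)*23 = 0*23 = 0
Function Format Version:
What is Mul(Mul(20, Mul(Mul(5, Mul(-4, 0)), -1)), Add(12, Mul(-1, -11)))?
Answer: 0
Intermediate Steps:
Mul(Mul(20, Mul(Mul(5, Mul(-4, 0)), -1)), Add(12, Mul(-1, -11))) = Mul(Mul(20, Mul(Mul(5, 0), -1)), Add(12, 11)) = Mul(Mul(20, Mul(0, -1)), 23) = Mul(Mul(20, 0), 23) = Mul(0, 23) = 0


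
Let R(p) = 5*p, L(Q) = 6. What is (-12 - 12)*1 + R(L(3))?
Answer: 6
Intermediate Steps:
(-12 - 12)*1 + R(L(3)) = (-12 - 12)*1 + 5*6 = -24*1 + 30 = -24 + 30 = 6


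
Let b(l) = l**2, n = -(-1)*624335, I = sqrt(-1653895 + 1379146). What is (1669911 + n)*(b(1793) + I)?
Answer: 7375654458854 + 2294246*I*sqrt(274749) ≈ 7.3757e+12 + 1.2026e+9*I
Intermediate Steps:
I = I*sqrt(274749) (I = sqrt(-274749) = I*sqrt(274749) ≈ 524.17*I)
n = 624335 (n = -1*(-624335) = 624335)
(1669911 + n)*(b(1793) + I) = (1669911 + 624335)*(1793**2 + I*sqrt(274749)) = 2294246*(3214849 + I*sqrt(274749)) = 7375654458854 + 2294246*I*sqrt(274749)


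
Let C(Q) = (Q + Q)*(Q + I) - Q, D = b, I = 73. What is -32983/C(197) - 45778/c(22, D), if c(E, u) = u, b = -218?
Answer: 2426827540/11573947 ≈ 209.68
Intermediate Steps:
D = -218
C(Q) = -Q + 2*Q*(73 + Q) (C(Q) = (Q + Q)*(Q + 73) - Q = (2*Q)*(73 + Q) - Q = 2*Q*(73 + Q) - Q = -Q + 2*Q*(73 + Q))
-32983/C(197) - 45778/c(22, D) = -32983*1/(197*(145 + 2*197)) - 45778/(-218) = -32983*1/(197*(145 + 394)) - 45778*(-1/218) = -32983/(197*539) + 22889/109 = -32983/106183 + 22889/109 = 2426827540/11573947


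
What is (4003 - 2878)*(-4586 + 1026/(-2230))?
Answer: -1150628175/223 ≈ -5.1598e+6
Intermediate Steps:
(4003 - 2878)*(-4586 + 1026/(-2230)) = 1125*(-4586 + 1026*(-1/2230)) = 1125*(-4586 - 513/1115) = 1125*(-5113903/1115) = -1150628175/223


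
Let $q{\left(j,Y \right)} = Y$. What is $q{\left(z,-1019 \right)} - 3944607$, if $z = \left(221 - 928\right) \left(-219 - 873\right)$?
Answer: $-3945626$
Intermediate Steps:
$z = 772044$ ($z = \left(-707\right) \left(-1092\right) = 772044$)
$q{\left(z,-1019 \right)} - 3944607 = -1019 - 3944607 = -3945626$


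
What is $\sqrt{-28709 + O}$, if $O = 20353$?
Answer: $2 i \sqrt{2089} \approx 91.411 i$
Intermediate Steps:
$\sqrt{-28709 + O} = \sqrt{-28709 + 20353} = \sqrt{-8356} = 2 i \sqrt{2089}$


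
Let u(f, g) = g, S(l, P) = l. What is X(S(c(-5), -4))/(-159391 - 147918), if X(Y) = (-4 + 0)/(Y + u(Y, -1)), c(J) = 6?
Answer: 4/1536545 ≈ 2.6032e-6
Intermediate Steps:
X(Y) = -4/(-1 + Y) (X(Y) = (-4 + 0)/(Y - 1) = -4/(-1 + Y))
X(S(c(-5), -4))/(-159391 - 147918) = (-4/(-1 + 6))/(-159391 - 147918) = (-4/5)/(-307309) = -(-4)/(307309*5) = -1/307309*(-⅘) = 4/1536545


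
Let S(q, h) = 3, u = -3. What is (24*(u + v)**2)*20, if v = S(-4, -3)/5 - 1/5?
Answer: 16224/5 ≈ 3244.8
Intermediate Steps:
v = 2/5 (v = 3/5 - 1/5 = 2/5 ≈ 0.40000)
(24*(u + v)**2)*20 = (24*(-3 + 2/5)**2)*20 = (24*(-13/5)**2)*20 = (24*(169/25))*20 = (4056/25)*20 = 16224/5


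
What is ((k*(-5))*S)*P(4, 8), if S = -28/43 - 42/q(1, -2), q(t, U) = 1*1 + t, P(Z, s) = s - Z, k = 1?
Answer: 18620/43 ≈ 433.02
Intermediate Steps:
q(t, U) = 1 + t
S = -931/43 (S = -28/43 - 42/(1 + 1) = -28*1/43 - 42/2 = -28/43 - 42*1/2 = -28/43 - 21 = -931/43 ≈ -21.651)
((k*(-5))*S)*P(4, 8) = ((1*(-5))*(-931/43))*(8 - 1*4) = (-5*(-931/43))*(8 - 4) = (4655/43)*4 = 18620/43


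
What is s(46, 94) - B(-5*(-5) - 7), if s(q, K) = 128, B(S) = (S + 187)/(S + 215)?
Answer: 29619/233 ≈ 127.12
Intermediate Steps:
B(S) = (187 + S)/(215 + S)
s(46, 94) - B(-5*(-5) - 7) = 128 - (187 + (-5*(-5) - 7))/(215 + (-5*(-5) - 7)) = 128 - (187 + (25 - 7))/(215 + (25 - 7)) = 128 - (187 + 18)/(215 + 18) = 128 - 205/233 = 29619/233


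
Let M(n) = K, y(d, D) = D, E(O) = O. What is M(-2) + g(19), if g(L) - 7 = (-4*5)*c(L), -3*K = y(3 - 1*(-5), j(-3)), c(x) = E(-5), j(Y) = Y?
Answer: 108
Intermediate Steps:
c(x) = -5
K = 1 (K = -⅓*(-3) = 1)
M(n) = 1
g(L) = 107 (g(L) = 7 - 4*5*(-5) = 7 - 20*(-5) = 7 + 100 = 107)
M(-2) + g(19) = 1 + 107 = 108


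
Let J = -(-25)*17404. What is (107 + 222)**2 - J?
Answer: -326859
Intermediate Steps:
J = 435100 (J = -1*(-435100) = 435100)
(107 + 222)**2 - J = (107 + 222)**2 - 1*435100 = 329**2 - 435100 = 108241 - 435100 = -326859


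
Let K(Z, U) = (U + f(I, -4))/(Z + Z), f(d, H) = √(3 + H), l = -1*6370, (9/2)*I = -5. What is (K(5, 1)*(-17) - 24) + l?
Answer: -63957/10 - 17*I/10 ≈ -6395.7 - 1.7*I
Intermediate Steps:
I = -10/9 (I = (2/9)*(-5) = -10/9 ≈ -1.1111)
l = -6370
K(Z, U) = (I + U)/(2*Z) (K(Z, U) = (U + √(3 - 4))/(Z + Z) = (U + √(-1))/((2*Z)) = (U + I)*(1/(2*Z)) = (I + U)*(1/(2*Z)) = (I + U)/(2*Z))
(K(5, 1)*(-17) - 24) + l = (((½)*(I + 1)/5)*(-17) - 24) - 6370 = (((½)*(⅕)*(1 + I))*(-17) - 24) - 6370 = ((⅒ + I/10)*(-17) - 24) - 6370 = ((-17/10 - 17*I/10) - 24) - 6370 = (-257/10 - 17*I/10) - 6370 = -63957/10 - 17*I/10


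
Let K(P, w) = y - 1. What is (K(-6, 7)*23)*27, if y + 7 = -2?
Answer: -6210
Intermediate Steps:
y = -9 (y = -7 - 2 = -9)
K(P, w) = -10 (K(P, w) = -9 - 1 = -10)
(K(-6, 7)*23)*27 = -10*23*27 = -230*27 = -6210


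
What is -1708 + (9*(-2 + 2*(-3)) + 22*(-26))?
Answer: -2352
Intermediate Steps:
-1708 + (9*(-2 + 2*(-3)) + 22*(-26)) = -1708 + (9*(-2 - 6) - 572) = -1708 + (9*(-8) - 572) = -1708 + (-72 - 572) = -1708 - 644 = -2352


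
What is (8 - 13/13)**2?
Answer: 49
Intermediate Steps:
(8 - 13/13)**2 = (8 - 13*1/13)**2 = (8 - 1)**2 = 7**2 = 49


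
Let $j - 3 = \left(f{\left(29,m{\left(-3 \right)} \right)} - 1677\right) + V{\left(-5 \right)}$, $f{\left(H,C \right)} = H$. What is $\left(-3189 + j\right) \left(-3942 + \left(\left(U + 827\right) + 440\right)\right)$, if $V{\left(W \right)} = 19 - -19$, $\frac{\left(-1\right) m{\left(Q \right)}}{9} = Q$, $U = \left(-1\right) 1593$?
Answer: $20469328$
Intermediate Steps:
$U = -1593$
$m{\left(Q \right)} = - 9 Q$
$V{\left(W \right)} = 38$ ($V{\left(W \right)} = 19 + 19 = 38$)
$j = -1607$ ($j = 3 + \left(\left(29 - 1677\right) + 38\right) = 3 + \left(-1648 + 38\right) = 3 - 1610 = -1607$)
$\left(-3189 + j\right) \left(-3942 + \left(\left(U + 827\right) + 440\right)\right) = \left(-3189 - 1607\right) \left(-3942 + \left(\left(-1593 + 827\right) + 440\right)\right) = - 4796 \left(-3942 + \left(-766 + 440\right)\right) = - 4796 \left(-3942 - 326\right) = \left(-4796\right) \left(-4268\right) = 20469328$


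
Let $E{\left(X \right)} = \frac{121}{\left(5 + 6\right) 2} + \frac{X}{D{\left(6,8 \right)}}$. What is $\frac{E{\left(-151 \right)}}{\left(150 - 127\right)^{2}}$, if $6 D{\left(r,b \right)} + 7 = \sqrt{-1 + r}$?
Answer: $\frac{1646}{5819} + \frac{453 \sqrt{5}}{11638} \approx 0.3699$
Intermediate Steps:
$D{\left(r,b \right)} = - \frac{7}{6} + \frac{\sqrt{-1 + r}}{6}$
$E{\left(X \right)} = \frac{11}{2} + \frac{X}{- \frac{7}{6} + \frac{\sqrt{5}}{6}}$ ($E{\left(X \right)} = \frac{121}{\left(5 + 6\right) 2} + \frac{X}{- \frac{7}{6} + \frac{\sqrt{-1 + 6}}{6}} = \frac{121}{11 \cdot 2} + \frac{X}{- \frac{7}{6} + \frac{\sqrt{5}}{6}} = \frac{121}{22} + \frac{X}{- \frac{7}{6} + \frac{\sqrt{5}}{6}} = 121 \cdot \frac{1}{22} + \frac{X}{- \frac{7}{6} + \frac{\sqrt{5}}{6}} = \frac{11}{2} + \frac{X}{- \frac{7}{6} + \frac{\sqrt{5}}{6}}$)
$\frac{E{\left(-151 \right)}}{\left(150 - 127\right)^{2}} = \frac{\frac{11}{2} - - \frac{3171}{22} - - \frac{453 \sqrt{5}}{22}}{\left(150 - 127\right)^{2}} = \frac{\frac{11}{2} + \frac{3171}{22} + \frac{453 \sqrt{5}}{22}}{23^{2}} = \frac{\frac{1646}{11} + \frac{453 \sqrt{5}}{22}}{529} = \left(\frac{1646}{11} + \frac{453 \sqrt{5}}{22}\right) \frac{1}{529} = \frac{1646}{5819} + \frac{453 \sqrt{5}}{11638}$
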